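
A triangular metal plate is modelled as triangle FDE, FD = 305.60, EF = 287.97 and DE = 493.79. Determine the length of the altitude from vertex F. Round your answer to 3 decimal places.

164.589

Semiperimeter s = (493.79 + 287.97 + 305.6)/2 = 543.68.
Heron's formula: area = √(543.68·49.89·255.71·238.08) ≈ 40636.
The altitude from F has length 2·area/DE ≈ 164.59.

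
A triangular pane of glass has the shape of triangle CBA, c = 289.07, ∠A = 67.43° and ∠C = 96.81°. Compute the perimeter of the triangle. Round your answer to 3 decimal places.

perimeter ≈ 636.969

The third angle is ∠B = 180° − ∠A − ∠C = 15.76°.
Law of sines: b = c·sin B/sin C ≈ 79.072.
Law of sines: a = c·sin A/sin C ≈ 268.83.
Semiperimeter s = (289.07+79.072+268.83)/2 = 318.48.
Perimeter = 289.07 + 79.072 + 268.83 = 636.97.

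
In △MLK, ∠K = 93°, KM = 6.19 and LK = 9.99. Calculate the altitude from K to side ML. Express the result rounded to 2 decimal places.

5.14

By the law of cosines, ML² = LK² + KM² − 2·LK·KM·cos K = 144.59, so ML ≈ 12.025.
Area = ½·LK·KM·sin K ≈ 30.877.
The altitude from K has length 2·area/ML ≈ 5.1356.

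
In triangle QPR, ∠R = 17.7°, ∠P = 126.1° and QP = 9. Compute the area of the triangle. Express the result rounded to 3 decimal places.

The third angle is ∠Q = 180° − ∠P − ∠R = 36.20°.
Law of sines: PR = QP·sin Q/sin R ≈ 17.483.
Law of sines: RQ = QP·sin P/sin R ≈ 23.918.
Area = ½·QP·PR·sin P ≈ 63.568.

63.568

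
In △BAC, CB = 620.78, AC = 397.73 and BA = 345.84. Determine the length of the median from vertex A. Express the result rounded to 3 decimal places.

206.289

Median from A: ½√(2·BA² + 2·AC² − CB²) ≈ 206.29.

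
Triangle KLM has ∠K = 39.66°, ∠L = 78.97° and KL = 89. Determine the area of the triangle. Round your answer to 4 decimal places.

2826.6228

The third angle is ∠M = 180° − ∠K − ∠L = 61.37°.
Law of sines: LM = KL·sin K/sin M ≈ 64.715.
Law of sines: MK = KL·sin L/sin M ≈ 99.525.
Area = ½·KL·LM·sin L ≈ 2826.6.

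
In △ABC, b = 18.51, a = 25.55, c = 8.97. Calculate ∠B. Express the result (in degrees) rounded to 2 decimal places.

∠B ≈ 31.54°

By the law of cosines, cos B = (c² + a² − b²) / (2·c·a) ≈ 0.85225, so ∠B ≈ 31.54°.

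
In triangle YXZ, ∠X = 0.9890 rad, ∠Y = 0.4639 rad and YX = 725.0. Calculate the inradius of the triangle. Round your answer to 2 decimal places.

119.08

The third angle is ∠Z = π − ∠Y − ∠X = 1.6887 rad.
Law of sines: XZ = YX·sin Y/sin Z ≈ 326.66.
Law of sines: ZY = YX·sin X/sin Z ≈ 609.95.
Area = ½·YX·XZ·sin X ≈ 98933.
Semiperimeter s = (326.66+609.95+725)/2 = 830.81.
Inradius = area/s = 98933/830.81 ≈ 119.08.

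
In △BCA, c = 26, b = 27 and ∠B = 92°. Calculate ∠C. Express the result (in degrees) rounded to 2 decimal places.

74.23

Law of sines: sin C = c·sin B/b ≈ 0.96238.
Since b ≥ c, only the acute value applies: ∠C ≈ 74.23°.
Then ∠A = 180° − ∠B − ∠C ≈ 13.77°.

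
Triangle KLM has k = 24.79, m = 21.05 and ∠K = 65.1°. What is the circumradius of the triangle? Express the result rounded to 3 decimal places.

13.665

Law of sines: sin M = m·sin K/k ≈ 0.77020.
Since k ≥ m, only the acute value applies: ∠M ≈ 50.37°.
Then ∠L = 180° − ∠K − ∠M ≈ 64.53°.
Law of sines gives l = k·sin L/sin K ≈ 24.674.
Circumradius = k/(2 sin K) ≈ 13.665.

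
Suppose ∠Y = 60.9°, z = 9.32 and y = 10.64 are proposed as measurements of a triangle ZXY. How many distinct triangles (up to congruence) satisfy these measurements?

z·sin Y = 9.32·sin(60.9°) ≈ 8.144.
Since y ≥ z, exactly one triangle exists.

1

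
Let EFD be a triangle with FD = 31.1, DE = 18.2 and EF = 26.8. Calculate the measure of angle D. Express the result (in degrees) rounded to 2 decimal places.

59.17

By the law of cosines, cos D = (FD² + DE² − EF²) / (2·FD·DE) ≈ 0.51253, so ∠D ≈ 59.17°.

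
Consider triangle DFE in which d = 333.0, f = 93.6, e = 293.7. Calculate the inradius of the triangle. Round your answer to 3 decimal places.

r ≈ 36.541

Semiperimeter s = (333 + 93.6 + 293.7)/2 = 360.15.
Heron's formula: area = √(360.15·27.15·266.55·66.45) ≈ 13160.
Inradius = area/s = 13160/360.15 ≈ 36.541.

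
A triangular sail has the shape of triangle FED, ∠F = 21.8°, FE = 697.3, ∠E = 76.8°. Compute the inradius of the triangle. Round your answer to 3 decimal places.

108.031

The third angle is ∠D = 180° − ∠F − ∠E = 81.40°.
Law of sines: ED = FE·sin F/sin D ≈ 261.9.
Law of sines: DF = FE·sin E/sin D ≈ 686.6.
Area = ½·FE·ED·sin E ≈ 88899.
Semiperimeter s = (261.9+686.6+697.3)/2 = 822.9.
Inradius = area/s = 88899/822.9 ≈ 108.03.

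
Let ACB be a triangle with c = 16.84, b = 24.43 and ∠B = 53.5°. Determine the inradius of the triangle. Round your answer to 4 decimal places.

Law of sines: sin C = c·sin B/b ≈ 0.55411.
Since b ≥ c, only the acute value applies: ∠C ≈ 33.65°.
Then ∠A = 180° − ∠B − ∠C ≈ 92.85°.
Law of sines gives a = b·sin A/sin B ≈ 30.353.
Area = ½·b·c·sin A ≈ 205.45.
Semiperimeter s = (30.353+16.84+24.43)/2 = 35.812.
Inradius = area/s = 205.45/35.812 ≈ 5.7368.

r ≈ 5.7368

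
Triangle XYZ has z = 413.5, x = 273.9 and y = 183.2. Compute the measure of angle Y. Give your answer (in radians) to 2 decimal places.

0.35

By the law of cosines, cos Y = (z² + x² − y²) / (2·z·x) ≈ 0.93787, so ∠Y ≈ 0.354 rad.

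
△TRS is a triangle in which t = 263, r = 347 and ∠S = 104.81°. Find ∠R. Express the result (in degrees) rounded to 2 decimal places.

∠R ≈ 43.65°

By the law of cosines, s² = t² + r² − 2·t·r·cos S = 2.3623e+05, so s ≈ 486.04.
Law of cosines again: cos R = (s² + t² − r²)/(2·s·t) ≈ 0.72360, so ∠R ≈ 43.65°.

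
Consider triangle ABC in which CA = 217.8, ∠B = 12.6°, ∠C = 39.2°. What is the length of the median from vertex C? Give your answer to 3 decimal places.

The third angle is ∠A = 180° − ∠B − ∠C = 128.20°.
Law of sines: BC = CA·sin A/sin B ≈ 784.62.
Law of sines: AB = CA·sin C/sin B ≈ 631.03.
Median from C: ½√(2·BC² + 2·CA² − AB²) ≈ 481.64.

481.645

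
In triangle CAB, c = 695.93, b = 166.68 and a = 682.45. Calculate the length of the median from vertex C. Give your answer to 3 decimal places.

Median from C: ½√(2·a² + 2·b² − c²) ≈ 354.51.

m_C ≈ 354.514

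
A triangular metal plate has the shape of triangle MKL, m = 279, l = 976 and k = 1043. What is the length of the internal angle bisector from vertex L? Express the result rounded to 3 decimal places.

t_L ≈ 363.853

By the law of cosines, cos L = (m² + k² − l²) / (2·m·k) ≈ 0.36618, so ∠L ≈ 68.52°.
The bisector from L has length 2·m·k·cos(∠L/2)/(m+k) ≈ 363.85.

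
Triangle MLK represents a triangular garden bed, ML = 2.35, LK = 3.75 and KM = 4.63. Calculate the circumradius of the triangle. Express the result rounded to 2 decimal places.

By the law of cosines, cos M = (KM² + ML² − LK²) / (2·KM·ML) ≈ 0.59266, so ∠M ≈ 53.65°.
Circumradius = LK/(2 sin M) ≈ 2.3279.

R ≈ 2.33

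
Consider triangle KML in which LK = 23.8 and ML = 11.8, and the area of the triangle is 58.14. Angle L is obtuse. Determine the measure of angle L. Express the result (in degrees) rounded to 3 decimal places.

From area = ½·ML·LK·sin L, we get sin L = 2·area/(ML·LK) ≈ 0.41404.
Taking the obtuse solution, ∠L ≈ 155.54°.

155.541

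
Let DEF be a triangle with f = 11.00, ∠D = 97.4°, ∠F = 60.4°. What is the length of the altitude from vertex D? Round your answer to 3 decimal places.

The third angle is ∠E = 180° − ∠F − ∠D = 22.20°.
Law of sines: d = f·sin D/sin F ≈ 12.546.
Law of sines: e = f·sin E/sin F ≈ 4.7801.
Area = ½·f·d·sin E ≈ 26.071.
The altitude from D has length 2·area/d ≈ 4.1562.

4.156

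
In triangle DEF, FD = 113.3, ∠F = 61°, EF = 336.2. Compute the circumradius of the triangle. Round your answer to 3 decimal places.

By the law of cosines, DE² = EF² + FD² − 2·EF·FD·cos F = 88933, so DE ≈ 298.22.
Area = ½·EF·FD·sin F ≈ 16658.
Circumradius = DE/(2 sin F) ≈ 170.48.

170.484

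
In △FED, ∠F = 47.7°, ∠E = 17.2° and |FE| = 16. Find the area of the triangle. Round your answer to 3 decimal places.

30.915

The third angle is ∠D = 180° − ∠F − ∠E = 115.10°.
Law of sines: |ED| = |FE|·sin F/sin D ≈ 13.068.
Law of sines: |DF| = |FE|·sin E/sin D ≈ 5.2247.
Area = ½·|FE|·|ED|·sin E ≈ 30.915.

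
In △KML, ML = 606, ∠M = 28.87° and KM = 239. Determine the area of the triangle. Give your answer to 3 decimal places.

area ≈ 34964.660

Area = ½·KM·ML·sin M ≈ 34965.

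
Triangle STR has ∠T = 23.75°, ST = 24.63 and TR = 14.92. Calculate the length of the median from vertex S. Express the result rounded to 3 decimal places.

By the law of cosines, RS² = ST² + TR² − 2·ST·TR·cos T = 156.53, so RS ≈ 12.511.
Median from S: ½√(2·RS² + 2·ST² − TR²) ≈ 18.054.

m_S ≈ 18.054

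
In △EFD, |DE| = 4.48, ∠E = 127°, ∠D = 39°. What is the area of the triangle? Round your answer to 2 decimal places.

The third angle is ∠F = 180° − ∠D − ∠E = 14.00°.
Law of sines: |FD| = |DE|·sin E/sin F ≈ 14.789.
Law of sines: |EF| = |DE|·sin D/sin F ≈ 11.654.
Area = ½·|DE|·|FD|·sin D ≈ 20.848.

20.85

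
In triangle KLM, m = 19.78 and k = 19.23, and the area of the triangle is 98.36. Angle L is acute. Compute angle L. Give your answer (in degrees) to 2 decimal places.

31.14

From area = ½·m·k·sin L, we get sin L = 2·area/(m·k) ≈ 0.51718.
Taking the acute solution, ∠L ≈ 31.14°.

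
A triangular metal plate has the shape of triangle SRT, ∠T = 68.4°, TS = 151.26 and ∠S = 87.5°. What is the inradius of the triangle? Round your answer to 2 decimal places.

The third angle is ∠R = 180° − ∠T − ∠S = 24.10°.
Law of sines: RT = TS·sin S/sin R ≈ 370.08.
Law of sines: SR = TS·sin T/sin R ≈ 344.42.
Area = ½·TS·RT·sin T ≈ 26024.
Semiperimeter s = (370.08+151.26+344.42)/2 = 432.88.
Inradius = area/s = 26024/432.88 ≈ 60.118.

60.12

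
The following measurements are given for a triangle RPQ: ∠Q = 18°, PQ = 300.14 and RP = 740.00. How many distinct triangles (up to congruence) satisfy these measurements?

PQ·sin Q = 300.14·sin(18°) ≈ 92.75.
Since RP ≥ PQ, exactly one triangle exists.

1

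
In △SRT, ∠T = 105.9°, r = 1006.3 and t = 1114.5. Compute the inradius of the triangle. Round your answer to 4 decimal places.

111.8066

Law of sines: sin R = r·sin T/t ≈ 0.86837.
Since t ≥ r, only the acute value applies: ∠R ≈ 60.27°.
Then ∠S = 180° − ∠T − ∠R ≈ 13.83°.
Law of sines gives s = t·sin S/sin T ≈ 277.01.
Area = ½·t·r·sin S ≈ 1.3405e+05.
Semiperimeter p = (277.01+1006.3+1114.5)/2 = 1198.9.
Inradius = area/p = 1.3405e+05/1198.9 ≈ 111.81.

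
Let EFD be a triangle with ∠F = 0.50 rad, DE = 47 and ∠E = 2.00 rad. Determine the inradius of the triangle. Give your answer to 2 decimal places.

12.87

The third angle is ∠D = π − ∠E − ∠F = 0.642 rad.
Law of sines: FD = DE·sin E/sin F ≈ 89.142.
Law of sines: EF = DE·sin D/sin F ≈ 58.671.
Area = ½·DE·FD·sin D ≈ 1253.7.
Semiperimeter s = (89.142+47+58.671)/2 = 97.406.
Inradius = area/s = 1253.7/97.406 ≈ 12.871.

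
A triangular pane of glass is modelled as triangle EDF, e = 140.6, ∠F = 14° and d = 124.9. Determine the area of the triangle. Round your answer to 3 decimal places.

area ≈ 2124.188

Area = ½·e·d·sin F ≈ 2124.2.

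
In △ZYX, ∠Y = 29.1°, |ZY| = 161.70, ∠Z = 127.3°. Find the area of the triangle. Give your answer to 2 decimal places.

The third angle is ∠X = 180° − ∠Z − ∠Y = 23.60°.
Law of sines: |YX| = |ZY|·sin Z/sin X ≈ 321.29.
Law of sines: |XZ| = |ZY|·sin Y/sin X ≈ 196.43.
Area = ½·|ZY|·|YX|·sin Y ≈ 12633.

12633.18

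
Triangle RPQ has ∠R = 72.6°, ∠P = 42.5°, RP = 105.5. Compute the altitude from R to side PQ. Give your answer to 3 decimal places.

71.275

The third angle is ∠Q = 180° − ∠R − ∠P = 64.90°.
Law of sines: PQ = RP·sin R/sin Q ≈ 111.17.
Law of sines: QR = RP·sin P/sin Q ≈ 78.707.
Area = ½·RP·PQ·sin P ≈ 3961.8.
The altitude from R has length 2·area/PQ ≈ 71.275.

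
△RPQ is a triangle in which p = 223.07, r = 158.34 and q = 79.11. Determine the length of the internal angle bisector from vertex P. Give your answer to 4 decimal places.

By the law of cosines, cos P = (q² + r² − p²) / (2·q·r) ≈ -0.73566, so ∠P ≈ 137.36°.
The bisector from P has length 2·q·r·cos(∠P/2)/(q+r) ≈ 38.357.

t_P ≈ 38.3568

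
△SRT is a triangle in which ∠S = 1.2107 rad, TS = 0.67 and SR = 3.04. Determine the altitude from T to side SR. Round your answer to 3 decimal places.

0.627

By the law of cosines, RT² = TS² + SR² − 2·TS·SR·cos S = 8.2551, so RT ≈ 2.8732.
Area = ½·TS·SR·sin S ≈ 0.95308.
The altitude from T has length 2·area/SR ≈ 0.62703.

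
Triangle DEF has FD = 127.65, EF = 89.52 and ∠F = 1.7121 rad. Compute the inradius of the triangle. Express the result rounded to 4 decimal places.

By the law of cosines, DE² = EF² + FD² − 2·EF·FD·cos F = 27527, so DE ≈ 165.91.
Area = ½·EF·FD·sin F ≈ 5656.7.
Semiperimeter s = (89.52+127.65+165.91)/2 = 191.54.
Inradius = area/s = 5656.7/191.54 ≈ 29.532.

29.5324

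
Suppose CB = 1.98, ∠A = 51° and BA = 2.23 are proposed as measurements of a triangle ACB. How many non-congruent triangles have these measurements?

BA·sin A = 2.23·sin(51°) ≈ 1.733.
Since BA sin A < CB < BA (1.733 < 1.98 < 2.23), two triangles exist.

2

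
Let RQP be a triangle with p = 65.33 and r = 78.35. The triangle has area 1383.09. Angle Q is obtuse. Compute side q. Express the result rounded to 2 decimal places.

From area = ½·p·r·sin Q, we get sin Q = 2·area/(p·r) ≈ 0.54042.
Taking the obtuse solution, ∠Q ≈ 147.29°.
Law of cosines then gives q ≈ 137.91.

137.91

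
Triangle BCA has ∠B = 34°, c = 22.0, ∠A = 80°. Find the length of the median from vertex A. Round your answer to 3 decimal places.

m_A ≈ 13.859

The third angle is ∠C = 180° − ∠A − ∠B = 66.00°.
Law of sines: b = c·sin B/sin C ≈ 13.466.
Law of sines: a = c·sin A/sin C ≈ 23.716.
Median from A: ½√(2·b² + 2·c² − a²) ≈ 13.859.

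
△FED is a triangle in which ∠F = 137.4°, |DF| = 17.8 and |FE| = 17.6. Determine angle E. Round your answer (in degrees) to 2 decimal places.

21.43

By the law of cosines, |ED|² = |DF|² + |FE|² − 2·|DF|·|FE|·cos F = 1087.8, so |ED| ≈ 32.982.
Law of cosines again: cos E = (|FE|² + |ED|² − |DF|²)/(2·|FE|·|ED|) ≈ 0.93089, so ∠E ≈ 21.43°.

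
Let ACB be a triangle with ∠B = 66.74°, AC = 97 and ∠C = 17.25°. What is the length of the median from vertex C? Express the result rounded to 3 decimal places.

The third angle is ∠A = 180° − ∠C − ∠B = 96.01°.
Law of sines: CB = AC·sin A/sin B ≈ 105.
Law of sines: BA = AC·sin C/sin B ≈ 31.309.
Median from C: ½√(2·AC² + 2·CB² − BA²) ≈ 99.86.

99.860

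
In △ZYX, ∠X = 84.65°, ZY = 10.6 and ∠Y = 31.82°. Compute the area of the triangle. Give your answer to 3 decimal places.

area ≈ 26.632

The third angle is ∠Z = 180° − ∠Y − ∠X = 63.53°.
Law of sines: YX = ZY·sin Z/sin X ≈ 9.5303.
Law of sines: XZ = ZY·sin Y/sin X ≈ 5.6133.
Area = ½·ZY·YX·sin Y ≈ 26.632.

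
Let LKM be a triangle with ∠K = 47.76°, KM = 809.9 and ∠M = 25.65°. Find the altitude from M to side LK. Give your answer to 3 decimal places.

h_M ≈ 599.598

The third angle is ∠L = 180° − ∠K − ∠M = 106.59°.
Law of sines: ML = KM·sin K/sin L ≈ 625.64.
Law of sines: LK = KM·sin M/sin L ≈ 365.81.
Area = ½·KM·ML·sin M ≈ 1.0967e+05.
The altitude from M has length 2·area/LK ≈ 599.6.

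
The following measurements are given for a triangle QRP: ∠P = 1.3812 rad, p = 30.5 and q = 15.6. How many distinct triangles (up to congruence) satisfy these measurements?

1

q·sin P = 15.6·sin(1.3812 rad) ≈ 15.32.
Since p ≥ q, exactly one triangle exists.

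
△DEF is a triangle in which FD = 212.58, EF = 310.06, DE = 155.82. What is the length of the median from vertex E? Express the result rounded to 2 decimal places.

m_E ≈ 221.16

Median from E: ½√(2·DE² + 2·EF² − FD²) ≈ 221.16.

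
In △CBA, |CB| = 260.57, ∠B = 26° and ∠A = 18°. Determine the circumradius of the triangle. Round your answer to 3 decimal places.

R ≈ 421.611

The third angle is ∠C = 180° − ∠B − ∠A = 136.00°.
Law of sines: |BA| = |CB|·sin C/sin A ≈ 585.75.
Law of sines: |AC| = |CB|·sin B/sin A ≈ 369.64.
Circumradius = |CB|/(2 sin A) ≈ 421.61.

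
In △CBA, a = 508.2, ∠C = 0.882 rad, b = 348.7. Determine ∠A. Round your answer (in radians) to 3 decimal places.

∠A ≈ 1.505 rad

By the law of cosines, c² = b² + a² − 2·b·a·cos C = 1.5459e+05, so c ≈ 393.18.
Law of cosines again: cos A = (c² + b² − a²)/(2·c·b) ≈ 0.06532, so ∠A ≈ 1.505 rad.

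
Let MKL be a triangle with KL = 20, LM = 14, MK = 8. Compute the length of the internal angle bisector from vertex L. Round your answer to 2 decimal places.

16.26

By the law of cosines, cos L = (KL² + LM² − MK²) / (2·KL·LM) ≈ 0.95000, so ∠L ≈ 18.19°.
The bisector from L has length 2·KL·LM·cos(∠L/2)/(KL+LM) ≈ 16.263.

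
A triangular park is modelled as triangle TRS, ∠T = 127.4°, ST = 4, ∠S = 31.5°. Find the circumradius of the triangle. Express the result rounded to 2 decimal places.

5.56

The third angle is ∠R = 180° − ∠S − ∠T = 21.10°.
Law of sines: RS = ST·sin T/sin R ≈ 8.8269.
Law of sines: TR = ST·sin S/sin R ≈ 5.8056.
Circumradius = ST/(2 sin R) ≈ 5.5556.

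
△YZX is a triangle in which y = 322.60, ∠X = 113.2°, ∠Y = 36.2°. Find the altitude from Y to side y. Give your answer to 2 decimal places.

The third angle is ∠Z = 180° − ∠X − ∠Y = 30.60°.
Law of sines: z = y·sin Z/sin Y ≈ 278.05.
Law of sines: x = y·sin X/sin Y ≈ 502.05.
Area = ½·y·z·sin X ≈ 41222.
The altitude from Y has length 2·area/y ≈ 255.56.

255.56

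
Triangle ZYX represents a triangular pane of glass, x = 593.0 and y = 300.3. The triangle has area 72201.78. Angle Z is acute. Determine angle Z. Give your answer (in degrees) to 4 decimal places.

From area = ½·y·x·sin Z, we get sin Z = 2·area/(y·x) ≈ 0.81090.
Taking the acute solution, ∠Z ≈ 54.18°.

∠Z ≈ 54.1841°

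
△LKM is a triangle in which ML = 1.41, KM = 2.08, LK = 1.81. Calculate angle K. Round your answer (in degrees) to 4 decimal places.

∠K ≈ 41.7856°

By the law of cosines, cos K = (LK² + KM² − ML²) / (2·LK·KM) ≈ 0.74564, so ∠K ≈ 41.79°.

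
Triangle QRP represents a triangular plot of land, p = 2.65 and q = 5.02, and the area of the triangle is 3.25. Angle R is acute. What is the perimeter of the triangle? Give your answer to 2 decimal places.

From area = ½·p·q·sin R, we get sin R = 2·area/(p·q) ≈ 0.48861.
Taking the acute solution, ∠R ≈ 29.25°.
Law of cosines then gives r ≈ 3.0015.
Perimeter = 5.02 + 3.0015 + 2.65 = 10.672.

10.67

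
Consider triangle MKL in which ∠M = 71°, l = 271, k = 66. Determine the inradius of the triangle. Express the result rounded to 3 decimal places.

r ≈ 28.461

By the law of cosines, m² = k² + l² − 2·k·l·cos M = 66151, so m ≈ 257.2.
Area = ½·k·l·sin M ≈ 8455.8.
Semiperimeter s = (257.2+66+271)/2 = 297.1.
Inradius = area/s = 8455.8/297.1 ≈ 28.461.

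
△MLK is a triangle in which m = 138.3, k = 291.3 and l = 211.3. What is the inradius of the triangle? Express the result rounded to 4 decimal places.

Semiperimeter s = (138.3 + 211.3 + 291.3)/2 = 320.45.
Heron's formula: area = √(320.45·182.15·109.15·29.15) ≈ 13628.
Inradius = area/s = 13628/320.45 ≈ 42.527.

42.5271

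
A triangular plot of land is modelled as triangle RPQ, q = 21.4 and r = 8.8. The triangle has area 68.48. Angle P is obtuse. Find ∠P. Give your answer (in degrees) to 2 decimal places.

133.34

From area = ½·q·r·sin P, we get sin P = 2·area/(q·r) ≈ 0.72727.
Taking the obtuse solution, ∠P ≈ 133.34°.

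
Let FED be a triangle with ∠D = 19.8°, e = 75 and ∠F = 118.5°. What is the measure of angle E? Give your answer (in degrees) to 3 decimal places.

∠E ≈ 41.700°

The third angle is ∠E = 180° − ∠D − ∠F = 41.70°.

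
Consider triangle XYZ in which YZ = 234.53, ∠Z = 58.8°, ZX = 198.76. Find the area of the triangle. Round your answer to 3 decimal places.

19936.481

Area = ½·YZ·ZX·sin Z ≈ 19936.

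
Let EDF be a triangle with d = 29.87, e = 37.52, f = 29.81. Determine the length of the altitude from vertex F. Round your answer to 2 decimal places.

Semiperimeter s = (37.52 + 29.87 + 29.81)/2 = 48.6.
Heron's formula: area = √(48.6·11.08·18.73·18.79) ≈ 435.33.
The altitude from F has length 2·area/f ≈ 29.207.

h_F ≈ 29.21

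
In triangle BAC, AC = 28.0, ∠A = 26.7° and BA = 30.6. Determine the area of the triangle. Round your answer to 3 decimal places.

192.488

Area = ½·BA·AC·sin A ≈ 192.49.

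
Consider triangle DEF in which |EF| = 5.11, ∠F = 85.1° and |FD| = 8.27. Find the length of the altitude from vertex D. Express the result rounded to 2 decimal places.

By the law of cosines, |DE|² = |EF|² + |FD|² − 2·|EF|·|FD|·cos F = 87.286, so |DE| ≈ 9.3427.
Area = ½·|EF|·|FD|·sin F ≈ 21.053.
The altitude from D has length 2·area/|EF| ≈ 8.2398.

8.24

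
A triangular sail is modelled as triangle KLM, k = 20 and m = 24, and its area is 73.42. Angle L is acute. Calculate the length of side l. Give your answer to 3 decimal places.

7.876

From area = ½·m·k·sin L, we get sin L = 2·area/(m·k) ≈ 0.30592.
Taking the acute solution, ∠L ≈ 17.81°.
Law of cosines then gives l ≈ 7.8755.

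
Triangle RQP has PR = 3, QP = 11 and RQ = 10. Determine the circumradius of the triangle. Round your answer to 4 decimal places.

By the law of cosines, cos R = (PR² + RQ² − QP²) / (2·PR·RQ) ≈ -0.20000, so ∠R ≈ 101.54°.
Circumradius = QP/(2 sin R) ≈ 5.6134.

5.6134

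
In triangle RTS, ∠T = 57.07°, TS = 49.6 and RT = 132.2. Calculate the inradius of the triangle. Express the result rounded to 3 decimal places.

By the law of cosines, SR² = RT² + TS² − 2·RT·TS·cos T = 12808, so SR ≈ 113.17.
Area = ½·RT·TS·sin T ≈ 2751.8.
Semiperimeter s = (49.6+113.17+132.2)/2 = 147.49.
Inradius = area/s = 2751.8/147.49 ≈ 18.658.

r ≈ 18.658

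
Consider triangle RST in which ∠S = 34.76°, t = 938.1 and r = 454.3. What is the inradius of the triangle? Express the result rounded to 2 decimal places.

By the law of cosines, s² = t² + r² − 2·t·r·cos S = 3.8617e+05, so s ≈ 621.42.
Area = ½·t·r·sin S ≈ 1.2149e+05.
Semiperimeter p = (454.3+621.42+938.1)/2 = 1006.9.
Inradius = area/p = 1.2149e+05/1006.9 ≈ 120.66.

120.66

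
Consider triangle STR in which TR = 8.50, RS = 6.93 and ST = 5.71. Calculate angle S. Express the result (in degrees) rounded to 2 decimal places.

83.92

By the law of cosines, cos S = (RS² + ST² − TR²) / (2·RS·ST) ≈ 0.10587, so ∠S ≈ 83.92°.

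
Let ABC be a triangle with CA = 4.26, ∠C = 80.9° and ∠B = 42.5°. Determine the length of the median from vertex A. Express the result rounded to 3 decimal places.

The third angle is ∠A = 180° − ∠B − ∠C = 56.60°.
Law of sines: BC = CA·sin A/sin B ≈ 5.2642.
Law of sines: AB = CA·sin C/sin B ≈ 6.2262.
Median from A: ½√(2·CA² + 2·AB² − BC²) ≈ 4.6399.

m_A ≈ 4.640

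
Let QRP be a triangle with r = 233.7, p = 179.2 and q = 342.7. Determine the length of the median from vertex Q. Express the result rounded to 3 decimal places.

Median from Q: ½√(2·r² + 2·p² − q²) ≈ 118.34.

m_Q ≈ 118.336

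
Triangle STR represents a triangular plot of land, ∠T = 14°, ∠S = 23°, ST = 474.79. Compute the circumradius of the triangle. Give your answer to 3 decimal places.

394.465

The third angle is ∠R = 180° − ∠S − ∠T = 143.00°.
Law of sines: TR = ST·sin S/sin R ≈ 308.26.
Law of sines: RS = ST·sin T/sin R ≈ 190.86.
Circumradius = ST/(2 sin R) ≈ 394.47.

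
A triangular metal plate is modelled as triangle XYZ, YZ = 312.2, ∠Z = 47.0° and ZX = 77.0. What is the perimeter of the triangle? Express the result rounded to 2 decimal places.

By the law of cosines, XY² = YZ² + ZX² − 2·YZ·ZX·cos Z = 70608, so XY ≈ 265.72.
Semiperimeter s = (312.2+77+265.72)/2 = 327.46.
Perimeter = 312.2 + 77 + 265.72 = 654.92.

654.92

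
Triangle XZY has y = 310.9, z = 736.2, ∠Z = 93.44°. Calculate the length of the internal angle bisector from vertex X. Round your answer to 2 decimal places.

Law of sines: sin Y = y·sin Z/z ≈ 0.42154.
Since z ≥ y, only the acute value applies: ∠Y ≈ 24.93°.
Then ∠X = 180° − ∠Z − ∠Y ≈ 61.63°.
Law of sines gives x = z·sin X/sin Z ≈ 648.94.
The bisector from X has length 2·z·y·cos(∠X/2)/(z+y) ≈ 375.46.

t_X ≈ 375.46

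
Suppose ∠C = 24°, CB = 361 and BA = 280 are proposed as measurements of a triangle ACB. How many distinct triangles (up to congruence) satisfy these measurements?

2

CB·sin C = 361·sin(24°) ≈ 146.8.
Since CB sin C < BA < CB (146.8 < 280 < 361), two triangles exist.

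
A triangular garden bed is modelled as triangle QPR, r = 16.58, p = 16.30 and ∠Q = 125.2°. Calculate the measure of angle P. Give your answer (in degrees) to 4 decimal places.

27.1471

By the law of cosines, q² = p² + r² − 2·p·r·cos Q = 852.15, so q ≈ 29.192.
Law of cosines again: cos P = (r² + q² − p²)/(2·r·q) ≈ 0.88984, so ∠P ≈ 27.15°.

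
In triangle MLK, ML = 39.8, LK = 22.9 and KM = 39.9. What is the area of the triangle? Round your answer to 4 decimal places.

437.0380

Semiperimeter s = (22.9 + 39.9 + 39.8)/2 = 51.3.
Heron's formula: area = √(51.3·28.4·11.4·11.5) ≈ 437.04.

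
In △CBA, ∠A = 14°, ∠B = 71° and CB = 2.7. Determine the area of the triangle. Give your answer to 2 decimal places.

The third angle is ∠C = 180° − ∠B − ∠A = 95.00°.
Law of sines: BA = CB·sin C/sin A ≈ 11.118.
Law of sines: AC = CB·sin B/sin A ≈ 10.553.
Area = ½·CB·BA·sin B ≈ 14.192.

area ≈ 14.19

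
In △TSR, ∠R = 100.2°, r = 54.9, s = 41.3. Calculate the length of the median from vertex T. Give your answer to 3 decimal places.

m_T ≈ 46.271

Law of sines: sin S = s·sin R/r ≈ 0.74039.
Since r ≥ s, only the acute value applies: ∠S ≈ 47.76°.
Then ∠T = 180° − ∠R − ∠S ≈ 32.04°.
Law of sines gives t = r·sin T/sin R ≈ 29.589.
Median from T: ½√(2·s² + 2·r² − t²) ≈ 46.271.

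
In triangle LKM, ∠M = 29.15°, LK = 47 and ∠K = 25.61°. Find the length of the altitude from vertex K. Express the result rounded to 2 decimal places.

The third angle is ∠L = 180° − ∠K − ∠M = 125.24°.
Law of sines: KM = LK·sin L/sin M ≈ 78.807.
Law of sines: ML = LK·sin K/sin M ≈ 41.707.
Area = ½·LK·KM·sin K ≈ 800.5.
The altitude from K has length 2·area/ML ≈ 38.387.

h_K ≈ 38.39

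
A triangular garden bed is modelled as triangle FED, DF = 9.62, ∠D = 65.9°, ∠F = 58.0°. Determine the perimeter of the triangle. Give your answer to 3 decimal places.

30.029

The third angle is ∠E = 180° − ∠D − ∠F = 56.10°.
Law of sines: ED = DF·sin F/sin E ≈ 9.829.
Law of sines: FE = DF·sin D/sin E ≈ 10.58.
Semiperimeter s = (9.829+9.62+10.58)/2 = 15.014.
Perimeter = 9.829 + 9.62 + 10.58 = 30.029.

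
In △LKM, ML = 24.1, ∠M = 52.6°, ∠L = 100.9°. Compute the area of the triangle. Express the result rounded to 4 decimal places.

area ≈ 507.7116

The third angle is ∠K = 180° − ∠M − ∠L = 26.50°.
Law of sines: KM = ML·sin L/sin K ≈ 53.037.
Law of sines: LK = ML·sin M/sin K ≈ 42.908.
Area = ½·ML·KM·sin M ≈ 507.71.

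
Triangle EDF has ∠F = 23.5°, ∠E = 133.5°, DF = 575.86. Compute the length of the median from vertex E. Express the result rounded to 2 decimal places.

123.74

The third angle is ∠D = 180° − ∠F − ∠E = 23.00°.
Law of sines: FE = DF·sin D/sin E ≈ 310.19.
Law of sines: ED = DF·sin F/sin E ≈ 316.56.
Median from E: ½√(2·FE² + 2·ED² − DF²) ≈ 123.74.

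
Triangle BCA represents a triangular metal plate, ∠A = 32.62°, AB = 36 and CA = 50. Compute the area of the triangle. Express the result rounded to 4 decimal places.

area ≈ 485.1583

Area = ½·CA·AB·sin A ≈ 485.16.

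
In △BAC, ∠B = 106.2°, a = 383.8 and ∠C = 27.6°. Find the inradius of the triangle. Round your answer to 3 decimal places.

The third angle is ∠A = 180° − ∠C − ∠B = 46.20°.
Law of sines: b = a·sin B/sin A ≈ 510.64.
Law of sines: c = a·sin C/sin A ≈ 246.36.
Area = ½·a·b·sin C ≈ 45399.
Semiperimeter s = (510.64+383.8+246.36)/2 = 570.4.
Inradius = area/s = 45399/570.4 ≈ 79.592.

79.592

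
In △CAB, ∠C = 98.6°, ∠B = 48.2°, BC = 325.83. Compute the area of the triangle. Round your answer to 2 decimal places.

area ≈ 71456.35

The third angle is ∠A = 180° − ∠B − ∠C = 33.20°.
Law of sines: AB = BC·sin C/sin A ≈ 588.36.
Law of sines: CA = BC·sin B/sin A ≈ 443.6.
Area = ½·BC·AB·sin B ≈ 71456.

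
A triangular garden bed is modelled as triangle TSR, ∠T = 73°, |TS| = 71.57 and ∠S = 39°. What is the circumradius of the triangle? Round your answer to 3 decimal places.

The third angle is ∠R = 180° − ∠T − ∠S = 68.00°.
Law of sines: |SR| = |TS|·sin T/sin R ≈ 73.818.
Law of sines: |RT| = |TS|·sin S/sin R ≈ 48.578.
Circumradius = |TS|/(2 sin R) ≈ 38.595.

38.595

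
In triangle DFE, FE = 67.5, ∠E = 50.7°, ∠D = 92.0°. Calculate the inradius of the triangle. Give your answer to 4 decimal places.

The third angle is ∠F = 180° − ∠E − ∠D = 37.30°.
Law of sines: ED = FE·sin F/sin D ≈ 40.929.
Law of sines: DF = FE·sin E/sin D ≈ 52.266.
Area = ½·FE·ED·sin E ≈ 1069.
Semiperimeter s = (67.5+40.929+52.266)/2 = 80.348.
Inradius = area/s = 1069/80.348 ≈ 13.304.

r ≈ 13.3041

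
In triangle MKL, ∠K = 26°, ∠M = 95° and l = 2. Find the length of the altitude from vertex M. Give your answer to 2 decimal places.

The third angle is ∠L = 180° − ∠M − ∠K = 59.00°.
Law of sines: m = l·sin M/sin L ≈ 2.3244.
Law of sines: k = l·sin K/sin L ≈ 1.0228.
Area = ½·l·m·sin K ≈ 1.0189.
The altitude from M has length 2·area/m ≈ 0.87674.

h_M ≈ 0.88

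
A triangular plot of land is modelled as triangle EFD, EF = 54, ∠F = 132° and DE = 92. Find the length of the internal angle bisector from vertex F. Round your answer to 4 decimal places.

t_F ≈ 20.3607

Law of sines: sin D = EF·sin F/DE ≈ 0.43619.
Since DE ≥ EF, only the acute value applies: ∠D ≈ 25.86°.
Then ∠E = 180° − ∠F − ∠D ≈ 22.14°.
Law of sines gives FD = DE·sin E/sin F ≈ 46.653.
The bisector from F has length 2·EF·FD·cos(∠F/2)/(EF+FD) ≈ 20.361.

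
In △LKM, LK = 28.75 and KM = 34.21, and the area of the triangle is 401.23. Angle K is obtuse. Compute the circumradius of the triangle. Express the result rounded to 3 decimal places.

From area = ½·LK·KM·sin K, we get sin K = 2·area/(LK·KM) ≈ 0.81589.
Taking the obtuse solution, ∠K ≈ 125.32°.
Law of cosines then gives ML ≈ 55.984.
Circumradius = ML/(2 sin K) ≈ 34.309.

R ≈ 34.309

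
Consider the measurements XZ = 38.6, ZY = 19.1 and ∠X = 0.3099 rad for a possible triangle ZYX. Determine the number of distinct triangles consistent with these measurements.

XZ·sin X = 38.6·sin(0.3099 rad) ≈ 11.77.
Since XZ sin X < ZY < XZ (11.77 < 19.1 < 38.6), two triangles exist.

2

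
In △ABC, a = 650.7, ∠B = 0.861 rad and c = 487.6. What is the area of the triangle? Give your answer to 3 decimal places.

area ≈ 120328.087

Area = ½·c·a·sin B ≈ 1.2033e+05.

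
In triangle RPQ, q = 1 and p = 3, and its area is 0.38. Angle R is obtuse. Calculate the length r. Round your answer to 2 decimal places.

3.98

From area = ½·p·q·sin R, we get sin R = 2·area/(p·q) ≈ 0.25333.
Taking the obtuse solution, ∠R ≈ 165.33°.
Law of cosines then gives r ≈ 3.9755.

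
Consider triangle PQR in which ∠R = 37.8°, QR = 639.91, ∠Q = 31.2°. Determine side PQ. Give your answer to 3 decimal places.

420.109

The third angle is ∠P = 180° − ∠Q − ∠R = 111.00°.
Law of sines: PQ = QR·sin R/sin P ≈ 420.11.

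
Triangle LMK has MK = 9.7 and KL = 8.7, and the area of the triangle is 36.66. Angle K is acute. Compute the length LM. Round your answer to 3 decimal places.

From area = ½·MK·KL·sin K, we get sin K = 2·area/(MK·KL) ≈ 0.86882.
Taking the acute solution, ∠K ≈ 60.32°.
Law of cosines then gives LM ≈ 9.2851.

9.285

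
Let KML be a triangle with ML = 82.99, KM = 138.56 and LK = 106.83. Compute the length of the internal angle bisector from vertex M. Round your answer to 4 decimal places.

t_M ≈ 93.9438

By the law of cosines, cos M = (KM² + ML² − LK²) / (2·KM·ML) ≈ 0.63803, so ∠M ≈ 50.35°.
The bisector from M has length 2·KM·ML·cos(∠M/2)/(KM+ML) ≈ 93.944.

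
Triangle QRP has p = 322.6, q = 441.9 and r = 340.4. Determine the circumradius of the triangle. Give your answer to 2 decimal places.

222.36

By the law of cosines, cos Q = (r² + p² − q²) / (2·r·p) ≈ 0.11232, so ∠Q ≈ 83.55°.
Circumradius = q/(2 sin Q) ≈ 222.36.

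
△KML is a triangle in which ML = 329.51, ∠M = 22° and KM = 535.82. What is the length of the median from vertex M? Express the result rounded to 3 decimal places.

By the law of cosines, LK² = KM² + ML² − 2·KM·ML·cos M = 68276, so LK ≈ 261.3.
Median from M: ½√(2·KM² + 2·ML² − LK²) ≈ 425.17.

m_M ≈ 425.172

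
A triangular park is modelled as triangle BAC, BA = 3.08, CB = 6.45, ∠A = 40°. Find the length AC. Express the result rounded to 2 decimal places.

Law of sines: sin C = BA·sin A/CB ≈ 0.30694.
Since CB ≥ BA, only the acute value applies: ∠C ≈ 17.88°.
Then ∠B = 180° − ∠A − ∠C ≈ 122.12°.
Law of sines gives AC = CB·sin B/sin A ≈ 8.4981.

8.50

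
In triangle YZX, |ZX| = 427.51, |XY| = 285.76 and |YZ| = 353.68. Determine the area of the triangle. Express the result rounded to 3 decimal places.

area ≈ 50176.829

Semiperimeter s = (427.51 + 285.76 + 353.68)/2 = 533.48.
Heron's formula: area = √(533.48·105.97·247.72·179.8) ≈ 50177.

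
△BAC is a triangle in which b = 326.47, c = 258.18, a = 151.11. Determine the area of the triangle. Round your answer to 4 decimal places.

Semiperimeter s = (326.47 + 151.11 + 258.18)/2 = 367.88.
Heron's formula: area = √(367.88·41.41·216.77·109.7) ≈ 19033.

19033.0596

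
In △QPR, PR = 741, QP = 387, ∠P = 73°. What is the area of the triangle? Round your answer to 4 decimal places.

Area = ½·QP·PR·sin P ≈ 1.3712e+05.

137118.3230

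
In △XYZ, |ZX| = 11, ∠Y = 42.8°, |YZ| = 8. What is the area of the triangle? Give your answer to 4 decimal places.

Law of sines: sin X = |YZ|·sin Y/|ZX| ≈ 0.49414.
Since |ZX| ≥ |YZ|, only the acute value applies: ∠X ≈ 29.61°.
Then ∠Z = 180° − ∠Y − ∠X ≈ 107.59°.
Law of sines gives |XY| = |ZX|·sin Z/sin Y ≈ 15.433.
Area = ½·|ZX|·|YZ|·sin Z ≈ 41.943.

area ≈ 41.9434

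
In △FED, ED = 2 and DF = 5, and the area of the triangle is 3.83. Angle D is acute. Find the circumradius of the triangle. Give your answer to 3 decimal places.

From area = ½·ED·DF·sin D, we get sin D = 2·area/(ED·DF) ≈ 0.76600.
Taking the acute solution, ∠D ≈ 0.8726 rad.
Law of cosines then gives FE ≈ 4.0179.
Circumradius = FE/(2 sin D) ≈ 2.6226.

2.623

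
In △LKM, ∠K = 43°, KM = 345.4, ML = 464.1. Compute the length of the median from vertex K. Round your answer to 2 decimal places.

m_K ≈ 467.62

Law of sines: sin L = KM·sin K/ML ≈ 0.50757.
Since ML ≥ KM, only the acute value applies: ∠L ≈ 30.50°.
Then ∠M = 180° − ∠K − ∠L ≈ 106.50°.
Law of sines gives LK = ML·sin M/sin K ≈ 652.48.
Median from K: ½√(2·LK² + 2·KM² − ML²) ≈ 467.62.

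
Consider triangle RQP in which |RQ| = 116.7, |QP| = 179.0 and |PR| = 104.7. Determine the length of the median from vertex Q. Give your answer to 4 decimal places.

Median from Q: ½√(2·|RQ|² + 2·|QP|² − |PR|²) ≈ 141.74.

m_Q ≈ 141.7372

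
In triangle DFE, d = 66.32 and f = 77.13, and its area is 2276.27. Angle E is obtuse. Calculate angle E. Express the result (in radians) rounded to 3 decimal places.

From area = ½·d·f·sin E, we get sin E = 2·area/(d·f) ≈ 0.88999.
Taking the obtuse solution, ∠E ≈ 2.0443 rad.

∠E ≈ 2.044 rad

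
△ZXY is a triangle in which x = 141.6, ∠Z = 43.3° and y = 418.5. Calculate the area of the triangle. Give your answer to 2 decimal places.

20320.66

Area = ½·x·y·sin Z ≈ 20321.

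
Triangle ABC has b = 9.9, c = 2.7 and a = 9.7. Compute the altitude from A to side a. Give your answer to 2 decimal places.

Semiperimeter s = (9.7 + 9.9 + 2.7)/2 = 11.15.
Heron's formula: area = √(11.15·1.45·1.25·8.45) ≈ 13.068.
The altitude from A has length 2·area/a ≈ 2.6944.

h_A ≈ 2.69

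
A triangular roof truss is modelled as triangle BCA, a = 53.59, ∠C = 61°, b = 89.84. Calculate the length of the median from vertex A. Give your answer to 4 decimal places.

m_A ≈ 80.3434

By the law of cosines, c² = a² + b² − 2·a·b·cos C = 6274.9, so c ≈ 79.214.
Median from A: ½√(2·b² + 2·c² − a²) ≈ 80.343.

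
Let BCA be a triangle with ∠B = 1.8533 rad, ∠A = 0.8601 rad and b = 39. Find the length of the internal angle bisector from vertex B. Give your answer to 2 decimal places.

13.08

The third angle is ∠C = π − ∠A − ∠B = 0.4282 rad.
Law of sines: c = b·sin C/sin B ≈ 16.862.
Law of sines: a = b·sin A/sin B ≈ 30.778.
The bisector from B has length 2·c·a·cos(∠B/2)/(c+a) ≈ 13.084.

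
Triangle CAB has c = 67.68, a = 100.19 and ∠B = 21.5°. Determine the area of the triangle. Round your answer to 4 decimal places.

Area = ½·c·a·sin B ≈ 1242.6.

area ≈ 1242.5966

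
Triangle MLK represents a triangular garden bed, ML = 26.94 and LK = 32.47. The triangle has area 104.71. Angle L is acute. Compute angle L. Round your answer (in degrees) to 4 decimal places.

From area = ½·ML·LK·sin L, we get sin L = 2·area/(ML·LK) ≈ 0.23941.
Taking the acute solution, ∠L ≈ 13.85°.

∠L ≈ 13.8516°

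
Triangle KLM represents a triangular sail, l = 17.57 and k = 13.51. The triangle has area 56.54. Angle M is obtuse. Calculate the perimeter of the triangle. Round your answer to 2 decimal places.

61.22

From area = ½·k·l·sin M, we get sin M = 2·area/(k·l) ≈ 0.47639.
Taking the obtuse solution, ∠M ≈ 151.55°.
Law of cosines then gives m ≈ 30.144.
Perimeter = 13.51 + 17.57 + 30.144 = 61.224.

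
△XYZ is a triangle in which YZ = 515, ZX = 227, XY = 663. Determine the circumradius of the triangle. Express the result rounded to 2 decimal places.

By the law of cosines, cos X = (ZX² + XY² − YZ²) / (2·ZX·XY) ≈ 0.75040, so ∠X ≈ 41.37°.
Circumradius = YZ/(2 sin X) ≈ 389.57.

389.57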